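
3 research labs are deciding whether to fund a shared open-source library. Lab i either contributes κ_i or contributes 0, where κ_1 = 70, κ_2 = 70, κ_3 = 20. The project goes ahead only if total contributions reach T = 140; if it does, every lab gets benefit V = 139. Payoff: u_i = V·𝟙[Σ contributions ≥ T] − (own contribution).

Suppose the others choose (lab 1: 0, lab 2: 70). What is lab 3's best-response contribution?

0

Others' total = 70. Even contributing 20 gives 90 < 140: no benefit either way.
Best response: 0.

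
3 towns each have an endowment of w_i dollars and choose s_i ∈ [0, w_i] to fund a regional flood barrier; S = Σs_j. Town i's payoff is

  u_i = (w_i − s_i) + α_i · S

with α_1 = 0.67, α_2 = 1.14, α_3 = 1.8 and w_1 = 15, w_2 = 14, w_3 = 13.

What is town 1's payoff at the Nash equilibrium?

33.09

∂u_i/∂s_i = α_i − 1, so town i contributes w_i if α_i > 1, else 0.
α_i > 1 for i ∈ {2, 3}; NE contributions (0, 14, 13), S = 27.
u_1 = (15 − 0) + 0.67·27 = 33.09.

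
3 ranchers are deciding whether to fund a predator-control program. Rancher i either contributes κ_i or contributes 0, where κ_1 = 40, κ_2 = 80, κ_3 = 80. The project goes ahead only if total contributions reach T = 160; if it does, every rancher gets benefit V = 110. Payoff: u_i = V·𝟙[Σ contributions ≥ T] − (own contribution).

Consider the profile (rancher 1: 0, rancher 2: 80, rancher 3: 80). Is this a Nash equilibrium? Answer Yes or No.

Total = 160 ≥ 160: provided.
Rancher 1 (pledges 0, payoff 110): pledging 40 → total 200, payoff 70. No gain.
Rancher 2 (pledges 80, payoff 30): dropping to 0 → total 80, payoff 0. No gain.
Rancher 3 (pledges 80, payoff 30): dropping to 0 → total 80, payoff 0. No gain.

Yes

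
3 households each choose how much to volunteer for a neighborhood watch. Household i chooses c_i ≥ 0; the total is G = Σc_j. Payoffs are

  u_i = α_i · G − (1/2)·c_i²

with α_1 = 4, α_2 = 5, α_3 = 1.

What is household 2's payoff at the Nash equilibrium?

37.5

Household i's FOC: ∂u_i/∂c_i = α_i − c_i = 0, so c_i* = α_i.
NE contributions = (4, 5, 1); G = 10.
u_2 = α_2·G − ½·(c_2)² = 5·10 − ½·5² = 37.5.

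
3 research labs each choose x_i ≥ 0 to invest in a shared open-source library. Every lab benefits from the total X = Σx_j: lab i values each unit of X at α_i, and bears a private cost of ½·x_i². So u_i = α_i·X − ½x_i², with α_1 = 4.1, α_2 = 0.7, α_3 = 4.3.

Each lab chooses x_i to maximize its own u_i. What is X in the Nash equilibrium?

Lab i's FOC: ∂u_i/∂x_i = α_i − x_i = 0, so x_i* = α_i.
NE contributions = (4.1, 0.7, 4.3); X = 9.1.

9.1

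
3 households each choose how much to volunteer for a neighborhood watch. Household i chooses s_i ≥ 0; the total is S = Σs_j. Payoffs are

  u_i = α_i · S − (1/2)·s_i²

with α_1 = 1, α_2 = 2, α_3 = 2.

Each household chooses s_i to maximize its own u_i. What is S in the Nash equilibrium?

5

Household i's FOC: ∂u_i/∂s_i = α_i − s_i = 0, so s_i* = α_i.
NE contributions = (1, 2, 2); S = 5.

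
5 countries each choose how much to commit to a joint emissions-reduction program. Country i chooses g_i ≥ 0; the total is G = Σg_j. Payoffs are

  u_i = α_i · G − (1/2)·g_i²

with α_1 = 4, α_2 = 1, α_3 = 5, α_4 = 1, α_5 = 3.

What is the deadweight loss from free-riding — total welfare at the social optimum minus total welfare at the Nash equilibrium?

Country i's FOC: ∂u_i/∂g_i = α_i − g_i = 0, so g_i* = α_i.
NE contributions = (4, 1, 5, 1, 3); G = 14.
W^NE = (Σα)·G − ½Σα_i² = 14² − ½·52 = 170.
Planner sets g_i = Σα_j = 14 for every i, so G^SO = 5·14 = 70.
W^SO = (Σα)·G^SO − ½·5·(Σα)² = (5/2)·14² = 490.
Deadweight loss = W^SO − W^NE = 320.

320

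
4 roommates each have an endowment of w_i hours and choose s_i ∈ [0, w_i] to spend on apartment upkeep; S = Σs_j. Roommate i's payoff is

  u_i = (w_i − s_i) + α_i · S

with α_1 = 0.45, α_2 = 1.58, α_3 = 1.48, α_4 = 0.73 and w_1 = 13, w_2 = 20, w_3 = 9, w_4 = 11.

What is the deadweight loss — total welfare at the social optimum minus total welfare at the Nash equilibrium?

∂u_i/∂s_i = α_i − 1, so roommate i contributes w_i if α_i > 1, else 0.
α_i > 1 for i ∈ {2, 3}; NE contributions (0, 20, 9, 0), S = 29.
W^NE = Σw_i − S^NE + (Σα_i)·S^NE = 53 + 3.24·29 = 146.96.
Planner: ∂(Σu_j)/∂s_i = Σα_j − 1 = 3.24 > 0, so everyone contributes w_i; S^SO = 53, W^SO = 53 + 3.24·53 = 224.72.
Deadweight loss = 77.76.

77.76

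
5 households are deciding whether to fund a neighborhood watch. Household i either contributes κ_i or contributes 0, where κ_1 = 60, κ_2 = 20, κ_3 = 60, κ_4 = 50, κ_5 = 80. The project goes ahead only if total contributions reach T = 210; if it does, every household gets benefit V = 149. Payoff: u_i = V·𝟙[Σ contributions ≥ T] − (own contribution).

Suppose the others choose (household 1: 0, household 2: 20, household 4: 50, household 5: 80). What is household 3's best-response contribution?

Others' total = 150. Contributing 60 brings total to 210 ≥ 210: gain V − κ_3 = 89.
Best response: 60.

60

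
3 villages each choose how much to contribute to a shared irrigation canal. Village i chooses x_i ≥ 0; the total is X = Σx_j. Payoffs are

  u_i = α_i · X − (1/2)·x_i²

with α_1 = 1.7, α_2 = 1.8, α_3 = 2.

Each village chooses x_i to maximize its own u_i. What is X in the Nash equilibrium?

Village i's FOC: ∂u_i/∂x_i = α_i − x_i = 0, so x_i* = α_i.
NE contributions = (1.7, 1.8, 2); X = 5.5.

5.5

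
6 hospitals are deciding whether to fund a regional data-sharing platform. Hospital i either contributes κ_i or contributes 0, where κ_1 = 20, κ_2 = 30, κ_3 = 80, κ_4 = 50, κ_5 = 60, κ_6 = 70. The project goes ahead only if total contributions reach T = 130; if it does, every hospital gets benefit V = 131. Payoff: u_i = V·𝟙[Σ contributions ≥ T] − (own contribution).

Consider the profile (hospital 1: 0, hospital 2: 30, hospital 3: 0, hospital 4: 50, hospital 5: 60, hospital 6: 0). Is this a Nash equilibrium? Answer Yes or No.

Yes

Total = 140 ≥ 130: provided.
Hospital 1 (pledges 0, payoff 131): pledging 20 → total 160, payoff 111. No gain.
Hospital 2 (pledges 30, payoff 101): dropping to 0 → total 110, payoff 0. No gain.
Hospital 3 (pledges 0, payoff 131): pledging 80 → total 220, payoff 51. No gain.
Hospital 4 (pledges 50, payoff 81): dropping to 0 → total 90, payoff 0. No gain.
Hospital 5 (pledges 60, payoff 71): dropping to 0 → total 80, payoff 0. No gain.
Hospital 6 (pledges 0, payoff 131): pledging 70 → total 210, payoff 61. No gain.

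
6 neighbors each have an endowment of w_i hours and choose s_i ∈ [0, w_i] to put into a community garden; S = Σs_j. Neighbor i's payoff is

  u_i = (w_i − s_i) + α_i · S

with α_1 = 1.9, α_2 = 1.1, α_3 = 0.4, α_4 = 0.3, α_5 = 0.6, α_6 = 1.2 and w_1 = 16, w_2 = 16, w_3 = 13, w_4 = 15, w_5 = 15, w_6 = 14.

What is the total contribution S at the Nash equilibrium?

∂u_i/∂s_i = α_i − 1, so neighbor i contributes w_i if α_i > 1, else 0.
α_i > 1 for i ∈ {1, 2, 6}; NE contributions (16, 16, 0, 0, 0, 14), S = 46.

46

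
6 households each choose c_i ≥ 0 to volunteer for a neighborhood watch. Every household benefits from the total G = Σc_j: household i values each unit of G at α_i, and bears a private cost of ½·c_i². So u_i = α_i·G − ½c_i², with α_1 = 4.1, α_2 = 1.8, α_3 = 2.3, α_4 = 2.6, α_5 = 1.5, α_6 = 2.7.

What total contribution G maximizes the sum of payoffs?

90

Planner FOC: ∂(Σu_j)/∂c_i = (Σα_j) − c_i = 0, so c_i^SO = Σα_j = 15 for every i; G^SO = 90.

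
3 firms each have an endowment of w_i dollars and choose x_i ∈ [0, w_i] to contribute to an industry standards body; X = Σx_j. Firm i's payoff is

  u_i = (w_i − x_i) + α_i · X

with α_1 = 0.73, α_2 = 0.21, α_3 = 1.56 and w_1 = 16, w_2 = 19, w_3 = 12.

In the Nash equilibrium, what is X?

12

∂u_i/∂x_i = α_i − 1, so firm i contributes w_i if α_i > 1, else 0.
α_i > 1 for i ∈ {3}; NE contributions (0, 0, 12), X = 12.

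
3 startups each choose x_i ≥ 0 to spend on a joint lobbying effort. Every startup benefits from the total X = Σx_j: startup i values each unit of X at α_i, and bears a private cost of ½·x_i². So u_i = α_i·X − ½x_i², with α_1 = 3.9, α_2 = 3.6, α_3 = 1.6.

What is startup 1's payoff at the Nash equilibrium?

27.885

Startup i's FOC: ∂u_i/∂x_i = α_i − x_i = 0, so x_i* = α_i.
NE contributions = (3.9, 3.6, 1.6); X = 9.1.
u_1 = α_1·X − ½·(x_1)² = 3.9·9.1 − ½·3.9² = 27.885.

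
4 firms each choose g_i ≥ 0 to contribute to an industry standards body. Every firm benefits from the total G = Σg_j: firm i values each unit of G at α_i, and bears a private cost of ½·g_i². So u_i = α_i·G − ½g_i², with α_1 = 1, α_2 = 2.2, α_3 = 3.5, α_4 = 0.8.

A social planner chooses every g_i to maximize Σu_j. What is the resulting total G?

30

Planner FOC: ∂(Σu_j)/∂g_i = (Σα_j) − g_i = 0, so g_i^SO = Σα_j = 7.5 for every i; G^SO = 30.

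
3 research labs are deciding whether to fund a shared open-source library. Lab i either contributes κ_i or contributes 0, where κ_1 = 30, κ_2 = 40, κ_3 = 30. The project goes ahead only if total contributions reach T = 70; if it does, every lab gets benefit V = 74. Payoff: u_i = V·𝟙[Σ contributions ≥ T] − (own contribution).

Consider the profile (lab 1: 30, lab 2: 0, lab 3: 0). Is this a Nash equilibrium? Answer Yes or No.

Total = 30 < 70: not provided.
Lab 1 (pledges 30, payoff -30): dropping to 0 → total 0, payoff 0. Profitable deviation.

No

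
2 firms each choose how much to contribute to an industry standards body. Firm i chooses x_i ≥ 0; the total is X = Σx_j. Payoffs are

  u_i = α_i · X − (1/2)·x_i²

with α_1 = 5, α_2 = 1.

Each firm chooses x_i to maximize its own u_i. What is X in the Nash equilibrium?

Firm i's FOC: ∂u_i/∂x_i = α_i − x_i = 0, so x_i* = α_i.
NE contributions = (5, 1); X = 6.

6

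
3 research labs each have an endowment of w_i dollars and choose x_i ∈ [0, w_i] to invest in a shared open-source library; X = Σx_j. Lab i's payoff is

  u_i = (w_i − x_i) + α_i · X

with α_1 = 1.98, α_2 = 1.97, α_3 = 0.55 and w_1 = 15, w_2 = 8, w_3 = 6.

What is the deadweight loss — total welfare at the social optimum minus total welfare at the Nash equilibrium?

21

∂u_i/∂x_i = α_i − 1, so lab i contributes w_i if α_i > 1, else 0.
α_i > 1 for i ∈ {1, 2}; NE contributions (15, 8, 0), X = 23.
W^NE = Σw_i − X^NE + (Σα_i)·X^NE = 29 + 3.5·23 = 109.5.
Planner: ∂(Σu_j)/∂x_i = Σα_j − 1 = 3.5 > 0, so everyone contributes w_i; X^SO = 29, W^SO = 29 + 3.5·29 = 130.5.
Deadweight loss = 21.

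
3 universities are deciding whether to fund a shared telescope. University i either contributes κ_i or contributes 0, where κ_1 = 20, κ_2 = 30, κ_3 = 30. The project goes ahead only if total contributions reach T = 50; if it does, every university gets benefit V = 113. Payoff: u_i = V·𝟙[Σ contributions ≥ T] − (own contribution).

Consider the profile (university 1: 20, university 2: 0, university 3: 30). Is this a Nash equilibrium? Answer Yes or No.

Total = 50 ≥ 50: provided.
University 1 (pledges 20, payoff 93): dropping to 0 → total 30, payoff 0. No gain.
University 2 (pledges 0, payoff 113): pledging 30 → total 80, payoff 83. No gain.
University 3 (pledges 30, payoff 83): dropping to 0 → total 20, payoff 0. No gain.

Yes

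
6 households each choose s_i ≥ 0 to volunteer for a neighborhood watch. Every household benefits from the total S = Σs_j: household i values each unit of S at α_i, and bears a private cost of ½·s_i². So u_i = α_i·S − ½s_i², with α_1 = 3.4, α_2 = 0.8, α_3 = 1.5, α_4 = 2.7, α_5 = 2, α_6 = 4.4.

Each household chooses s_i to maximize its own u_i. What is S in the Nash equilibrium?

14.8

Household i's FOC: ∂u_i/∂s_i = α_i − s_i = 0, so s_i* = α_i.
NE contributions = (3.4, 0.8, 1.5, 2.7, 2, 4.4); S = 14.8.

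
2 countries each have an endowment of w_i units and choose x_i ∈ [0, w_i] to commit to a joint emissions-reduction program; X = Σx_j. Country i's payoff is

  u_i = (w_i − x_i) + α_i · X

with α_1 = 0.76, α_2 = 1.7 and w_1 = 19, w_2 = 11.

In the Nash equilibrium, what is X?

11

∂u_i/∂x_i = α_i − 1, so country i contributes w_i if α_i > 1, else 0.
α_i > 1 for i ∈ {2}; NE contributions (0, 11), X = 11.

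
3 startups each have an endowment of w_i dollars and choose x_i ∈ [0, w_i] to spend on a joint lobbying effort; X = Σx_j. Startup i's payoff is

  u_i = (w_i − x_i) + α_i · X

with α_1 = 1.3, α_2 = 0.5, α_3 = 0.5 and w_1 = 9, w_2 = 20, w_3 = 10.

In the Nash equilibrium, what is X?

9

∂u_i/∂x_i = α_i − 1, so startup i contributes w_i if α_i > 1, else 0.
α_i > 1 for i ∈ {1}; NE contributions (9, 0, 0), X = 9.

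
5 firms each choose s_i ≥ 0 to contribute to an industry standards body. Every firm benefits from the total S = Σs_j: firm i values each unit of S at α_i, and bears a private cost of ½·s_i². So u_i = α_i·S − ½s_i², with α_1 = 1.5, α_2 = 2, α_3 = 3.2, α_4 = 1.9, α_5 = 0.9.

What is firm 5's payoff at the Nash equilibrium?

8.145

Firm i's FOC: ∂u_i/∂s_i = α_i − s_i = 0, so s_i* = α_i.
NE contributions = (1.5, 2, 3.2, 1.9, 0.9); S = 9.5.
u_5 = α_5·S − ½·(s_5)² = 0.9·9.5 − ½·0.9² = 8.145.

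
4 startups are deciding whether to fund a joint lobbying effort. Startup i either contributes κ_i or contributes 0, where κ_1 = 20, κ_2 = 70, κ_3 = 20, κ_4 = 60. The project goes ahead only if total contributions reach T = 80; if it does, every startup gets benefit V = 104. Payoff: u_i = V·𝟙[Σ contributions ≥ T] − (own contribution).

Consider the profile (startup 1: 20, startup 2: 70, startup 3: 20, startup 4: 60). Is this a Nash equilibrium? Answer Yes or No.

Total = 170 ≥ 80: provided.
Startup 1 (pledges 20, payoff 84): dropping to 0 → total 150, payoff 104. Profitable deviation.

No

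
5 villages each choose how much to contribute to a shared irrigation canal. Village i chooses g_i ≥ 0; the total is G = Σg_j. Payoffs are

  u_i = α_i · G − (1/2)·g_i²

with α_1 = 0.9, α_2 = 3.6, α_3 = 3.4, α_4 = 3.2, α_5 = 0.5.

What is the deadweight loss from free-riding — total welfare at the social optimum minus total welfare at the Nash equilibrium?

Village i's FOC: ∂u_i/∂g_i = α_i − g_i = 0, so g_i* = α_i.
NE contributions = (0.9, 3.6, 3.4, 3.2, 0.5); G = 11.6.
W^NE = (Σα)·G − ½Σα_i² = 11.6² − ½·35.82 = 116.65.
Planner sets g_i = Σα_j = 11.6 for every i, so G^SO = 5·11.6 = 58.
W^SO = (Σα)·G^SO − ½·5·(Σα)² = (5/2)·11.6² = 336.4.
Deadweight loss = W^SO − W^NE = 219.75.

219.75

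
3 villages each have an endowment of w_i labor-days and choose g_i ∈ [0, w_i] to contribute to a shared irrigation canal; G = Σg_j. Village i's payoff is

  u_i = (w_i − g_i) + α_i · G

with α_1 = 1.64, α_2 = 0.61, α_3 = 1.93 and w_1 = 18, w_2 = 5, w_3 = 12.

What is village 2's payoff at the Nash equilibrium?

∂u_i/∂g_i = α_i − 1, so village i contributes w_i if α_i > 1, else 0.
α_i > 1 for i ∈ {1, 3}; NE contributions (18, 0, 12), G = 30.
u_2 = (5 − 0) + 0.61·30 = 23.3.

23.3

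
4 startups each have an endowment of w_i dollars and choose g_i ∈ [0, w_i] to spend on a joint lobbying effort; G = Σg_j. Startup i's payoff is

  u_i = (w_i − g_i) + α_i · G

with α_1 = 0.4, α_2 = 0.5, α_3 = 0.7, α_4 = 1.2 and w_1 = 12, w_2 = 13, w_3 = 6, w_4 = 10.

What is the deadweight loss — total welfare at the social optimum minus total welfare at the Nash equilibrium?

55.8

∂u_i/∂g_i = α_i − 1, so startup i contributes w_i if α_i > 1, else 0.
α_i > 1 for i ∈ {4}; NE contributions (0, 0, 0, 10), G = 10.
W^NE = Σw_i − G^NE + (Σα_i)·G^NE = 41 + 1.8·10 = 59.
Planner: ∂(Σu_j)/∂g_i = Σα_j − 1 = 1.8 > 0, so everyone contributes w_i; G^SO = 41, W^SO = 41 + 1.8·41 = 114.8.
Deadweight loss = 55.8.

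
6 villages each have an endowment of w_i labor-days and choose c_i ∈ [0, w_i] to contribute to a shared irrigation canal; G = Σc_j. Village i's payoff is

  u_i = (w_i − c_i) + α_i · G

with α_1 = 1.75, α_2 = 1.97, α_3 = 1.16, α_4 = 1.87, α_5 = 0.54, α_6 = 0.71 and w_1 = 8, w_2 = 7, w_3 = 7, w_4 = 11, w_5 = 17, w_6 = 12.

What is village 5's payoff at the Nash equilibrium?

34.82

∂u_i/∂c_i = α_i − 1, so village i contributes w_i if α_i > 1, else 0.
α_i > 1 for i ∈ {1, 2, 3, 4}; NE contributions (8, 7, 7, 11, 0, 0), G = 33.
u_5 = (17 − 0) + 0.54·33 = 34.82.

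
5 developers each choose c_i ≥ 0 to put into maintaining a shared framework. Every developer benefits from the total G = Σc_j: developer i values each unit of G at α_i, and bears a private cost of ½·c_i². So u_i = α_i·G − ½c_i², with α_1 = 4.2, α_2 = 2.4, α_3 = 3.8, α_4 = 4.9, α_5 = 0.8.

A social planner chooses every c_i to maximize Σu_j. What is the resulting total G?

80.5

Planner FOC: ∂(Σu_j)/∂c_i = (Σα_j) − c_i = 0, so c_i^SO = Σα_j = 16.1 for every i; G^SO = 80.5.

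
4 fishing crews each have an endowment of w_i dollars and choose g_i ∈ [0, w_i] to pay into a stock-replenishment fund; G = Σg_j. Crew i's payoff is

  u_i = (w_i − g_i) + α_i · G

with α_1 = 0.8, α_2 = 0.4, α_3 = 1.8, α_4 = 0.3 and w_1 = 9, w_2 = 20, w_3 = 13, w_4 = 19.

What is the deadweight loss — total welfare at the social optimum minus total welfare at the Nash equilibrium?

110.4

∂u_i/∂g_i = α_i − 1, so crew i contributes w_i if α_i > 1, else 0.
α_i > 1 for i ∈ {3}; NE contributions (0, 0, 13, 0), G = 13.
W^NE = Σw_i − G^NE + (Σα_i)·G^NE = 61 + 2.3·13 = 90.9.
Planner: ∂(Σu_j)/∂g_i = Σα_j − 1 = 2.3 > 0, so everyone contributes w_i; G^SO = 61, W^SO = 61 + 2.3·61 = 201.3.
Deadweight loss = 110.4.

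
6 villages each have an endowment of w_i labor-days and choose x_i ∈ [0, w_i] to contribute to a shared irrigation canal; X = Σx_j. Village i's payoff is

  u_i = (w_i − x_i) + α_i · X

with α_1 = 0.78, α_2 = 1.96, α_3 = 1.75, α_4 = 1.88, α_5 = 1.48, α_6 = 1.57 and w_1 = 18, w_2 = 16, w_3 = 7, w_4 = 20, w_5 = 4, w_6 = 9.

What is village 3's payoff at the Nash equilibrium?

98

∂u_i/∂x_i = α_i − 1, so village i contributes w_i if α_i > 1, else 0.
α_i > 1 for i ∈ {2, 3, 4, 5, 6}; NE contributions (0, 16, 7, 20, 4, 9), X = 56.
u_3 = (7 − 7) + 1.75·56 = 98.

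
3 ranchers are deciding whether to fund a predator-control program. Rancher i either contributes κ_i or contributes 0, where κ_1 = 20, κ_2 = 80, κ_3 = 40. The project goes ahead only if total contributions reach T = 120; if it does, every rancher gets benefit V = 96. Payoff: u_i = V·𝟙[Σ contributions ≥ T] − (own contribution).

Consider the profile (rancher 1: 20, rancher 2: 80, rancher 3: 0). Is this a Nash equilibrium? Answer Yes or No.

No

Total = 100 < 120: not provided.
Rancher 1 (pledges 20, payoff -20): dropping to 0 → total 80, payoff 0. Profitable deviation.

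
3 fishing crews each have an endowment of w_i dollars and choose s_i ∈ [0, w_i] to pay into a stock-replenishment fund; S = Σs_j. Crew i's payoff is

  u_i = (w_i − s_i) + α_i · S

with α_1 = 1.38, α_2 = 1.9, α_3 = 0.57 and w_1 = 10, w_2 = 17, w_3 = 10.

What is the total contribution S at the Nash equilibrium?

∂u_i/∂s_i = α_i − 1, so crew i contributes w_i if α_i > 1, else 0.
α_i > 1 for i ∈ {1, 2}; NE contributions (10, 17, 0), S = 27.

27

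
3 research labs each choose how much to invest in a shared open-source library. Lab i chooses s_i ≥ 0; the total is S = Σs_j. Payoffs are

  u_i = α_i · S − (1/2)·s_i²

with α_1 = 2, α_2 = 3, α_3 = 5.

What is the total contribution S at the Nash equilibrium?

Lab i's FOC: ∂u_i/∂s_i = α_i − s_i = 0, so s_i* = α_i.
NE contributions = (2, 3, 5); S = 10.

10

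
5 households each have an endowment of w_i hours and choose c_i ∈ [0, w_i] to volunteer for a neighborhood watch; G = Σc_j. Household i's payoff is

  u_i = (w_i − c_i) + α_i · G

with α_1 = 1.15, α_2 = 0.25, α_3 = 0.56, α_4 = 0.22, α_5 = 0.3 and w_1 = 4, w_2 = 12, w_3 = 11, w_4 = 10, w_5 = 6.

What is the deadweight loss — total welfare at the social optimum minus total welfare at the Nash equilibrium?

∂u_i/∂c_i = α_i − 1, so household i contributes w_i if α_i > 1, else 0.
α_i > 1 for i ∈ {1}; NE contributions (4, 0, 0, 0, 0), G = 4.
W^NE = Σw_i − G^NE + (Σα_i)·G^NE = 43 + 1.48·4 = 48.92.
Planner: ∂(Σu_j)/∂c_i = Σα_j − 1 = 1.48 > 0, so everyone contributes w_i; G^SO = 43, W^SO = 43 + 1.48·43 = 106.64.
Deadweight loss = 57.72.

57.72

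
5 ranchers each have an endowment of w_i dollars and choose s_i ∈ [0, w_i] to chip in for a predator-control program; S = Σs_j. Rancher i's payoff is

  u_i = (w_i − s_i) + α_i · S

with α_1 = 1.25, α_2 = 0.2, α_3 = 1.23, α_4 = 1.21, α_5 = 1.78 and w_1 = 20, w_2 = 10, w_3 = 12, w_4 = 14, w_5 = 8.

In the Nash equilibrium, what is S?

54

∂u_i/∂s_i = α_i − 1, so rancher i contributes w_i if α_i > 1, else 0.
α_i > 1 for i ∈ {1, 3, 4, 5}; NE contributions (20, 0, 12, 14, 8), S = 54.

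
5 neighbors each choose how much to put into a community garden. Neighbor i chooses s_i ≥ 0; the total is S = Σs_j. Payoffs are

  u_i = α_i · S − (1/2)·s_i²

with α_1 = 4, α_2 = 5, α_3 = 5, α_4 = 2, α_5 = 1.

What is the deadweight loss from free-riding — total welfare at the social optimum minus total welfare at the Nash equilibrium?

469

Neighbor i's FOC: ∂u_i/∂s_i = α_i − s_i = 0, so s_i* = α_i.
NE contributions = (4, 5, 5, 2, 1); S = 17.
W^NE = (Σα)·S − ½Σα_i² = 17² − ½·71 = 253.5.
Planner sets s_i = Σα_j = 17 for every i, so S^SO = 5·17 = 85.
W^SO = (Σα)·S^SO − ½·5·(Σα)² = (5/2)·17² = 722.5.
Deadweight loss = W^SO − W^NE = 469.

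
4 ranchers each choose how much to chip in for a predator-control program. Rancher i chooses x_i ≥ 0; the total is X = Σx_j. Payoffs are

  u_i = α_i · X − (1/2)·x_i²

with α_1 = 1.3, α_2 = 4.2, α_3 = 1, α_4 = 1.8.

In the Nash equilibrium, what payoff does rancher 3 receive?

Rancher i's FOC: ∂u_i/∂x_i = α_i − x_i = 0, so x_i* = α_i.
NE contributions = (1.3, 4.2, 1, 1.8); X = 8.3.
u_3 = α_3·X − ½·(x_3)² = 1·8.3 − ½·1² = 7.8.

7.8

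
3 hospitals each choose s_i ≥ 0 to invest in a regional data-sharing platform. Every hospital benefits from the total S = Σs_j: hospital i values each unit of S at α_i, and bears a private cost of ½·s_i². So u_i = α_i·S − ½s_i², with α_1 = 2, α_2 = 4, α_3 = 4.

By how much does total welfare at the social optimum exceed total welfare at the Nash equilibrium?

Hospital i's FOC: ∂u_i/∂s_i = α_i − s_i = 0, so s_i* = α_i.
NE contributions = (2, 4, 4); S = 10.
W^NE = (Σα)·S − ½Σα_i² = 10² − ½·36 = 82.
Planner sets s_i = Σα_j = 10 for every i, so S^SO = 3·10 = 30.
W^SO = (Σα)·S^SO − ½·3·(Σα)² = (3/2)·10² = 150.
Deadweight loss = W^SO − W^NE = 68.

68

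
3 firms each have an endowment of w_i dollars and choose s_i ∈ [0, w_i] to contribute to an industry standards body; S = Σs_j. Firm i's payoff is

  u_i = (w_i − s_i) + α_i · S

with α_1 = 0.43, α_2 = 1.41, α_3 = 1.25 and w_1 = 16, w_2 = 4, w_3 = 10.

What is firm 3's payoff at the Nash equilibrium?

17.5

∂u_i/∂s_i = α_i − 1, so firm i contributes w_i if α_i > 1, else 0.
α_i > 1 for i ∈ {2, 3}; NE contributions (0, 4, 10), S = 14.
u_3 = (10 − 10) + 1.25·14 = 17.5.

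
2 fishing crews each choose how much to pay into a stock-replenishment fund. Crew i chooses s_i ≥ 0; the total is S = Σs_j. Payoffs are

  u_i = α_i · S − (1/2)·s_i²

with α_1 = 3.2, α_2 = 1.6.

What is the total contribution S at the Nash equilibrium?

4.8

Crew i's FOC: ∂u_i/∂s_i = α_i − s_i = 0, so s_i* = α_i.
NE contributions = (3.2, 1.6); S = 4.8.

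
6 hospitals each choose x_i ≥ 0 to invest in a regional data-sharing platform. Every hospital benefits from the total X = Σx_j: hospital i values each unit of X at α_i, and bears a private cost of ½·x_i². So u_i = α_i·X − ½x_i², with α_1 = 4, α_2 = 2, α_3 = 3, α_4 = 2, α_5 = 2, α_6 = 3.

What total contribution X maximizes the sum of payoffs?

Planner FOC: ∂(Σu_j)/∂x_i = (Σα_j) − x_i = 0, so x_i^SO = Σα_j = 16 for every i; X^SO = 96.

96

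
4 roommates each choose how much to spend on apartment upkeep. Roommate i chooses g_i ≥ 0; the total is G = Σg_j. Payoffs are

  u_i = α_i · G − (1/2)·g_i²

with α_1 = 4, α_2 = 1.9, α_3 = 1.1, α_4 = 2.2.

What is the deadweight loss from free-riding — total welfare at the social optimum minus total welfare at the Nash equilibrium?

Roommate i's FOC: ∂u_i/∂g_i = α_i − g_i = 0, so g_i* = α_i.
NE contributions = (4, 1.9, 1.1, 2.2); G = 9.2.
W^NE = (Σα)·G − ½Σα_i² = 9.2² − ½·25.66 = 71.81.
Planner sets g_i = Σα_j = 9.2 for every i, so G^SO = 4·9.2 = 36.8.
W^SO = (Σα)·G^SO − ½·4·(Σα)² = (4/2)·9.2² = 169.28.
Deadweight loss = W^SO − W^NE = 97.47.

97.47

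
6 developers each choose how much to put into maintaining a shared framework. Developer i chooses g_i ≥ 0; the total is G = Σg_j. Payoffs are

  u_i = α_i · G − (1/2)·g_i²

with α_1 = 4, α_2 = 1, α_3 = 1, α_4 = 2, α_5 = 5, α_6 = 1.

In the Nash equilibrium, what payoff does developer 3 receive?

13.5

Developer i's FOC: ∂u_i/∂g_i = α_i − g_i = 0, so g_i* = α_i.
NE contributions = (4, 1, 1, 2, 5, 1); G = 14.
u_3 = α_3·G − ½·(g_3)² = 1·14 − ½·1² = 13.5.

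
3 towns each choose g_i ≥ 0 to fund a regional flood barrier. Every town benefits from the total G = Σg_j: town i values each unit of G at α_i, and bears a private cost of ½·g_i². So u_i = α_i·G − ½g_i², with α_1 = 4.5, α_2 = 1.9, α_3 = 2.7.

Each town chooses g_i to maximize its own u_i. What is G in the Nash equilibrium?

Town i's FOC: ∂u_i/∂g_i = α_i − g_i = 0, so g_i* = α_i.
NE contributions = (4.5, 1.9, 2.7); G = 9.1.

9.1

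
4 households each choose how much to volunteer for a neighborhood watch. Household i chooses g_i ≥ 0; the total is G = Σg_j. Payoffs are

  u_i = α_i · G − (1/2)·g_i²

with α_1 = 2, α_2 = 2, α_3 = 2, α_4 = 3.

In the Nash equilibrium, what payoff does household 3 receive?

Household i's FOC: ∂u_i/∂g_i = α_i − g_i = 0, so g_i* = α_i.
NE contributions = (2, 2, 2, 3); G = 9.
u_3 = α_3·G − ½·(g_3)² = 2·9 − ½·2² = 16.

16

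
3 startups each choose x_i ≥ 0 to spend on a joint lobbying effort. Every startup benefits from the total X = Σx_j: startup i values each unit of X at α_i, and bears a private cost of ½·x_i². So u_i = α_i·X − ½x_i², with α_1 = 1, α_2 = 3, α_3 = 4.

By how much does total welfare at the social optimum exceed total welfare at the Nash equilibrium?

Startup i's FOC: ∂u_i/∂x_i = α_i − x_i = 0, so x_i* = α_i.
NE contributions = (1, 3, 4); X = 8.
W^NE = (Σα)·X − ½Σα_i² = 8² − ½·26 = 51.
Planner sets x_i = Σα_j = 8 for every i, so X^SO = 3·8 = 24.
W^SO = (Σα)·X^SO − ½·3·(Σα)² = (3/2)·8² = 96.
Deadweight loss = W^SO − W^NE = 45.

45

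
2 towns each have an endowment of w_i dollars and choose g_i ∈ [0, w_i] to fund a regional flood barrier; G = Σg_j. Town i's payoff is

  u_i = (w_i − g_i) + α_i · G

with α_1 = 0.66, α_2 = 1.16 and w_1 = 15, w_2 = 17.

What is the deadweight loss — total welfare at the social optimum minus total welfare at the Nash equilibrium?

12.3

∂u_i/∂g_i = α_i − 1, so town i contributes w_i if α_i > 1, else 0.
α_i > 1 for i ∈ {2}; NE contributions (0, 17), G = 17.
W^NE = Σw_i − G^NE + (Σα_i)·G^NE = 32 + 0.82·17 = 45.94.
Planner: ∂(Σu_j)/∂g_i = Σα_j − 1 = 0.82 > 0, so everyone contributes w_i; G^SO = 32, W^SO = 32 + 0.82·32 = 58.24.
Deadweight loss = 12.3.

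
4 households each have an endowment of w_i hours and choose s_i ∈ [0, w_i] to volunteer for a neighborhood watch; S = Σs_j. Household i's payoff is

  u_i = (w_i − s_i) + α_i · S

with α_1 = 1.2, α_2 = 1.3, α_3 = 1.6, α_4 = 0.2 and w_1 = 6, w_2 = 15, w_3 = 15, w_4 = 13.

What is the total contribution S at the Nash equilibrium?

∂u_i/∂s_i = α_i − 1, so household i contributes w_i if α_i > 1, else 0.
α_i > 1 for i ∈ {1, 2, 3}; NE contributions (6, 15, 15, 0), S = 36.

36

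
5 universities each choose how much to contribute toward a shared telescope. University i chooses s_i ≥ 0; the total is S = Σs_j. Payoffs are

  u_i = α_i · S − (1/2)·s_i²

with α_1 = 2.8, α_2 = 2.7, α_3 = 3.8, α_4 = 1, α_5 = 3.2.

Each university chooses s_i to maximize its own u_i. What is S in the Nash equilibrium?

University i's FOC: ∂u_i/∂s_i = α_i − s_i = 0, so s_i* = α_i.
NE contributions = (2.8, 2.7, 3.8, 1, 3.2); S = 13.5.

13.5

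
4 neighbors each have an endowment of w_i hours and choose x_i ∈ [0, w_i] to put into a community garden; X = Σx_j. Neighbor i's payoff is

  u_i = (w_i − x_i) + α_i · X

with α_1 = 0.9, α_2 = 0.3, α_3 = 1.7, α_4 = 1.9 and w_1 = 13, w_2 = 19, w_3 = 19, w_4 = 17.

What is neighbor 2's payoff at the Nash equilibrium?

∂u_i/∂x_i = α_i − 1, so neighbor i contributes w_i if α_i > 1, else 0.
α_i > 1 for i ∈ {3, 4}; NE contributions (0, 0, 19, 17), X = 36.
u_2 = (19 − 0) + 0.3·36 = 29.8.

29.8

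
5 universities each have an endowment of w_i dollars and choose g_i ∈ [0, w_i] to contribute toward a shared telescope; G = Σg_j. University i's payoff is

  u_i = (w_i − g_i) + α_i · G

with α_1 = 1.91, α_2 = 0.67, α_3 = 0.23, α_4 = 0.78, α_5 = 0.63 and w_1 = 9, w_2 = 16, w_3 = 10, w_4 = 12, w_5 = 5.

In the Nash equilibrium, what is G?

∂u_i/∂g_i = α_i − 1, so university i contributes w_i if α_i > 1, else 0.
α_i > 1 for i ∈ {1}; NE contributions (9, 0, 0, 0, 0), G = 9.

9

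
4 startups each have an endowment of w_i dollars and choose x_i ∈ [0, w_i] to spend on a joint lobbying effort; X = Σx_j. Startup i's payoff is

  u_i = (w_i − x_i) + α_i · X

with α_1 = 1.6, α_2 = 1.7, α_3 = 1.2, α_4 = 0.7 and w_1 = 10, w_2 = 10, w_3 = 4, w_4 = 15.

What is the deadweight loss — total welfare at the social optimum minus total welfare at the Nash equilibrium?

63

∂u_i/∂x_i = α_i − 1, so startup i contributes w_i if α_i > 1, else 0.
α_i > 1 for i ∈ {1, 2, 3}; NE contributions (10, 10, 4, 0), X = 24.
W^NE = Σw_i − X^NE + (Σα_i)·X^NE = 39 + 4.2·24 = 139.8.
Planner: ∂(Σu_j)/∂x_i = Σα_j − 1 = 4.2 > 0, so everyone contributes w_i; X^SO = 39, W^SO = 39 + 4.2·39 = 202.8.
Deadweight loss = 63.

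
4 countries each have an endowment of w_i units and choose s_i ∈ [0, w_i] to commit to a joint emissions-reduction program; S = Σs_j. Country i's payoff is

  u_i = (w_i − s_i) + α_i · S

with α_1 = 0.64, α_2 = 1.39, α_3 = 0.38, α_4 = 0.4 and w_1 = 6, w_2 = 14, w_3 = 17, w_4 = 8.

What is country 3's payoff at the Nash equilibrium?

∂u_i/∂s_i = α_i − 1, so country i contributes w_i if α_i > 1, else 0.
α_i > 1 for i ∈ {2}; NE contributions (0, 14, 0, 0), S = 14.
u_3 = (17 − 0) + 0.38·14 = 22.32.

22.32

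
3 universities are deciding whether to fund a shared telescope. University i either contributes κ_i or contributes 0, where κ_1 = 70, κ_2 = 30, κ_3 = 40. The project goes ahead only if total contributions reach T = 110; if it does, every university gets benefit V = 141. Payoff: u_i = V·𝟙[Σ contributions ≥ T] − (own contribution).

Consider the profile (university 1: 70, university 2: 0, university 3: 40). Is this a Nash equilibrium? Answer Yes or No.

Total = 110 ≥ 110: provided.
University 1 (pledges 70, payoff 71): dropping to 0 → total 40, payoff 0. No gain.
University 2 (pledges 0, payoff 141): pledging 30 → total 140, payoff 111. No gain.
University 3 (pledges 40, payoff 101): dropping to 0 → total 70, payoff 0. No gain.

Yes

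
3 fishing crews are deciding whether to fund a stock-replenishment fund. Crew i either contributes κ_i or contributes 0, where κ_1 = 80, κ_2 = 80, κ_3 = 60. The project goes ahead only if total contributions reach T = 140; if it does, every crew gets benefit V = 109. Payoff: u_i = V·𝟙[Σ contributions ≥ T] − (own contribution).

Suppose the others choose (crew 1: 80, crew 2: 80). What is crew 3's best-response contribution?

Others' total = 160 ≥ 140; contributing adds cost 60 for no extra benefit.
Best response: 0.

0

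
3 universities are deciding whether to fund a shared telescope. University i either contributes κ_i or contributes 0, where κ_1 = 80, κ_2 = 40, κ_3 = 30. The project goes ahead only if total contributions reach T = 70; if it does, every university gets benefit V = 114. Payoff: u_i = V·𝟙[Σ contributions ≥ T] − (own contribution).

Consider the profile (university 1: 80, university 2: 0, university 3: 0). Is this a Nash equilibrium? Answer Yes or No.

Total = 80 ≥ 70: provided.
University 1 (pledges 80, payoff 34): dropping to 0 → total 0, payoff 0. No gain.
University 2 (pledges 0, payoff 114): pledging 40 → total 120, payoff 74. No gain.
University 3 (pledges 0, payoff 114): pledging 30 → total 110, payoff 84. No gain.

Yes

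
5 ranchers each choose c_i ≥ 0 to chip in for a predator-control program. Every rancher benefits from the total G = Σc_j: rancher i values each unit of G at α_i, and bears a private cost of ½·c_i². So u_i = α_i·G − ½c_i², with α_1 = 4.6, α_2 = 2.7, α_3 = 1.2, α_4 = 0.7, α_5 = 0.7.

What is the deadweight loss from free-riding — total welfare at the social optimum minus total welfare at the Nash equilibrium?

Rancher i's FOC: ∂u_i/∂c_i = α_i − c_i = 0, so c_i* = α_i.
NE contributions = (4.6, 2.7, 1.2, 0.7, 0.7); G = 9.9.
W^NE = (Σα)·G − ½Σα_i² = 9.9² − ½·30.87 = 82.575.
Planner sets c_i = Σα_j = 9.9 for every i, so G^SO = 5·9.9 = 49.5.
W^SO = (Σα)·G^SO − ½·5·(Σα)² = (5/2)·9.9² = 245.025.
Deadweight loss = W^SO − W^NE = 162.45.

162.45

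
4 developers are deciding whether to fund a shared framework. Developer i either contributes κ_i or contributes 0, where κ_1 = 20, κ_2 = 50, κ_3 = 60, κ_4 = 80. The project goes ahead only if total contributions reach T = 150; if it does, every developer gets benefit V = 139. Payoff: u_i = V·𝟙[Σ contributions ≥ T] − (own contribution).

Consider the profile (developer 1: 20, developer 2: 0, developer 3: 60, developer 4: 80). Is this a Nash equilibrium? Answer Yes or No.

Yes

Total = 160 ≥ 150: provided.
Developer 1 (pledges 20, payoff 119): dropping to 0 → total 140, payoff 0. No gain.
Developer 2 (pledges 0, payoff 139): pledging 50 → total 210, payoff 89. No gain.
Developer 3 (pledges 60, payoff 79): dropping to 0 → total 100, payoff 0. No gain.
Developer 4 (pledges 80, payoff 59): dropping to 0 → total 80, payoff 0. No gain.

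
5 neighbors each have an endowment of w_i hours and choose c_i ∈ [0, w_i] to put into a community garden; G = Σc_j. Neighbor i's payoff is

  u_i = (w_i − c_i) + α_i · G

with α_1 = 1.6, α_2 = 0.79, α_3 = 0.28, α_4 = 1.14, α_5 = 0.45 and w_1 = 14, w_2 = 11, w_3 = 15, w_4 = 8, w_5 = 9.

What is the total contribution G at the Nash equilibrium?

22

∂u_i/∂c_i = α_i − 1, so neighbor i contributes w_i if α_i > 1, else 0.
α_i > 1 for i ∈ {1, 4}; NE contributions (14, 0, 0, 8, 0), G = 22.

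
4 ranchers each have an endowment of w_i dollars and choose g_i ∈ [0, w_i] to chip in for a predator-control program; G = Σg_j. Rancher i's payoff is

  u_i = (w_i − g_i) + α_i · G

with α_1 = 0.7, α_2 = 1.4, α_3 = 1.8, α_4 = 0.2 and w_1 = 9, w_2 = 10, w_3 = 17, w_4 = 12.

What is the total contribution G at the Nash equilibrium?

∂u_i/∂g_i = α_i − 1, so rancher i contributes w_i if α_i > 1, else 0.
α_i > 1 for i ∈ {2, 3}; NE contributions (0, 10, 17, 0), G = 27.

27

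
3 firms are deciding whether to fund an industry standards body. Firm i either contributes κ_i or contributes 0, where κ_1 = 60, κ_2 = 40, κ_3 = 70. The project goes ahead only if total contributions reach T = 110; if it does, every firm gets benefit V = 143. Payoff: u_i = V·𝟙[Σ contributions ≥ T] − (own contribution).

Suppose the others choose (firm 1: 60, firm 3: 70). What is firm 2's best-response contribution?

Others' total = 130 ≥ 110; contributing adds cost 40 for no extra benefit.
Best response: 0.

0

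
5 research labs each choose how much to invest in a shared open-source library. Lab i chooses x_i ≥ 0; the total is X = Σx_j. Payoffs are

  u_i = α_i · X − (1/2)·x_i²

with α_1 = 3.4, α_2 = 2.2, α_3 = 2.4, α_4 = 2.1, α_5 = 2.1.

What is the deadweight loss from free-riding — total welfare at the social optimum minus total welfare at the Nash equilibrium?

238.75

Lab i's FOC: ∂u_i/∂x_i = α_i − x_i = 0, so x_i* = α_i.
NE contributions = (3.4, 2.2, 2.4, 2.1, 2.1); X = 12.2.
W^NE = (Σα)·X − ½Σα_i² = 12.2² − ½·30.98 = 133.35.
Planner sets x_i = Σα_j = 12.2 for every i, so X^SO = 5·12.2 = 61.
W^SO = (Σα)·X^SO − ½·5·(Σα)² = (5/2)·12.2² = 372.1.
Deadweight loss = W^SO − W^NE = 238.75.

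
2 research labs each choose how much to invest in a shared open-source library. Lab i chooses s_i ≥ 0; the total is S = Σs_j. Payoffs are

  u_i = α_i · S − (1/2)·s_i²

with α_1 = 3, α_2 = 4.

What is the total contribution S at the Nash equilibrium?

7

Lab i's FOC: ∂u_i/∂s_i = α_i − s_i = 0, so s_i* = α_i.
NE contributions = (3, 4); S = 7.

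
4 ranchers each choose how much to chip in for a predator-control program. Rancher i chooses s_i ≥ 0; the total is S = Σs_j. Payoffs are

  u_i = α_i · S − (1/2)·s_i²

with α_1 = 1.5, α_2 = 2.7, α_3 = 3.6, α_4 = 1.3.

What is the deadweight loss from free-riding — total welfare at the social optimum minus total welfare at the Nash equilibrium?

94.905

Rancher i's FOC: ∂u_i/∂s_i = α_i − s_i = 0, so s_i* = α_i.
NE contributions = (1.5, 2.7, 3.6, 1.3); S = 9.1.
W^NE = (Σα)·S − ½Σα_i² = 9.1² − ½·24.19 = 70.715.
Planner sets s_i = Σα_j = 9.1 for every i, so S^SO = 4·9.1 = 36.4.
W^SO = (Σα)·S^SO − ½·4·(Σα)² = (4/2)·9.1² = 165.62.
Deadweight loss = W^SO − W^NE = 94.905.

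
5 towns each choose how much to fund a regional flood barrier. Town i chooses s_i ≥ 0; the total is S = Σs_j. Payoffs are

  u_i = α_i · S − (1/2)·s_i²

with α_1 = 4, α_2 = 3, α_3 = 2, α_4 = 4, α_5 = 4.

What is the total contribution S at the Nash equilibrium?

17

Town i's FOC: ∂u_i/∂s_i = α_i − s_i = 0, so s_i* = α_i.
NE contributions = (4, 3, 2, 4, 4); S = 17.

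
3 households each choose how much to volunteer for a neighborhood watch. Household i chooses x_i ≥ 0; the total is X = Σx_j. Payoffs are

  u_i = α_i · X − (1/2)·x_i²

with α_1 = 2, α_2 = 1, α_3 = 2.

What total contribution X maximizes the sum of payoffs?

15

Planner FOC: ∂(Σu_j)/∂x_i = (Σα_j) − x_i = 0, so x_i^SO = Σα_j = 5 for every i; X^SO = 15.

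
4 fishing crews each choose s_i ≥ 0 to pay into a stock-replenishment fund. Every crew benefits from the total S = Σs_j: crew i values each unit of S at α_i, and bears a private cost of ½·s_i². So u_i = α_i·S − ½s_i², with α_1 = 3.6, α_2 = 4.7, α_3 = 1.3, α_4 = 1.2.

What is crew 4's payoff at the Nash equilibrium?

Crew i's FOC: ∂u_i/∂s_i = α_i − s_i = 0, so s_i* = α_i.
NE contributions = (3.6, 4.7, 1.3, 1.2); S = 10.8.
u_4 = α_4·S − ½·(s_4)² = 1.2·10.8 − ½·1.2² = 12.24.

12.24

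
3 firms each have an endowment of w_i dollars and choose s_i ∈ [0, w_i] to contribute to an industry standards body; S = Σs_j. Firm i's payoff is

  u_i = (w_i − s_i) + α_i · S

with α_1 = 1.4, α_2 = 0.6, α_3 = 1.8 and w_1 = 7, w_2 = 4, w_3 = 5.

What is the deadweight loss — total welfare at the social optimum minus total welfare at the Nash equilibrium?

11.2

∂u_i/∂s_i = α_i − 1, so firm i contributes w_i if α_i > 1, else 0.
α_i > 1 for i ∈ {1, 3}; NE contributions (7, 0, 5), S = 12.
W^NE = Σw_i − S^NE + (Σα_i)·S^NE = 16 + 2.8·12 = 49.6.
Planner: ∂(Σu_j)/∂s_i = Σα_j − 1 = 2.8 > 0, so everyone contributes w_i; S^SO = 16, W^SO = 16 + 2.8·16 = 60.8.
Deadweight loss = 11.2.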